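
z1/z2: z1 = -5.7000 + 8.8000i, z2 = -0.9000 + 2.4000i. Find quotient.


Conjugate of z2 = -0.9000 - 2.4000i
Numerator: (-5.7000 + 8.8000i)(-0.9000 - 2.4000i) = 26.2500 + 5.7600i
Denominator: (-0.9)^2 + 2.4^2 = 6.57
Result = (26.2500 + 5.7600i)/6.57

3.9954 + 0.8767i


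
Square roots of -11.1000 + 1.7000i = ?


|z| = sqrt(123.21+2.89) = 11.2294
sqrt((|z|+a)/2) = sqrt((11.2294+(-11.1))/2) = sqrt(0.0647) = 0.2544
sqrt((|z|-a)/2) = sqrt((11.2294-(-11.1))/2) = sqrt(11.1647) = 3.3414

±(0.2544 + 3.3414i) i.e. 0.2544 + 3.3414i and -0.2544 - 3.3414i


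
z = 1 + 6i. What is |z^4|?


|z| = sqrt(1+36) = sqrt(37) = 6.0828
|z^4| = |z|^4 = (sqrt(37))^4 = 37^2 = 1369

|z^4| = 1369


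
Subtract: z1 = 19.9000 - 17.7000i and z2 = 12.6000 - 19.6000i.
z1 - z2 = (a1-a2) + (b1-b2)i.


Real: 19.9 - 12.6 = 7.3
Imag: -17.7 + 19.6 = 1.9

7.3000 + 1.9000i


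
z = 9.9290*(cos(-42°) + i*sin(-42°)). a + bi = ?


a = 9.9290*cos(-42°) = 9.9290*0.743145 = 7.3787
b = 9.9290*sin(-42°) = 9.9290*(-0.66913) = -6.6438

7.3787 - 6.6438i


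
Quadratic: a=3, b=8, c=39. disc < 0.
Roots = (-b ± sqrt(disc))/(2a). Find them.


disc = 8^2 - 4*3*39 = 64 - 468 = -404
sqrt(|disc|) = sqrt(404) = 20.0998
Real part = -8/(2*3) = -1.3333
Imag part = 20.0998/(2*3) = 3.3500

-1.3333 ± 3.3500i


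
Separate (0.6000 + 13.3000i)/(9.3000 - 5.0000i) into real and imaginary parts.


Multiply by conjugate: (0.6000 + 13.3000i)(9.3000 + 5.0000i) / (9.3^2 + (-5)^2)
Numerator real = 0.6*9.3 + 13.3*(-5) = -60.92
Numerator imag = 13.3*9.3 - 0.6*(-5) = 126.69
Denominator = 111.49
Re(z) = -60.92/111.49 = -0.5464
Im(z) = 126.69/111.49 = 1.1363

Re(z) = -0.5464, Im(z) = 1.1363


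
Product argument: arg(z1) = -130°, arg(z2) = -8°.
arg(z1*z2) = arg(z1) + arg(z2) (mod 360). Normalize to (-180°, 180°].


arg(z1*z2) = -130° - 8° = -138°
Normalized to (-180°, 180°]: -138°

-138°


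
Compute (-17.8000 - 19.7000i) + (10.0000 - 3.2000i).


Real: -17.8 + 10 = -7.8
Imag: -19.7 - 3.2 = -22.9

-7.8000 - 22.9000i


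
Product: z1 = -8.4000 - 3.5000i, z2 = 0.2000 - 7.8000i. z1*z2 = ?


Real = -8.4*0.2 - (-3.5)*(-7.8) = -1.68 - 27.3 = -28.98
Imag = -8.4*(-7.8) + 0.2*(-3.5) = 65.52 - (0.7) = 64.82

-28.9800 + 64.8200i


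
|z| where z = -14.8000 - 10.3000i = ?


|z| = sqrt((-14.8)^2 + (-10.3)^2) = sqrt(219.04 + 106.09) = sqrt(325.13) = 18.0314

|z| = 18.0314


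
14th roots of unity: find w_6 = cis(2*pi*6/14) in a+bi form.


Angle = 360*6/14 = 154.2857°
a = cos(154.2857°) = -0.9010
b = sin(154.2857°) = 0.4339

-0.9010 + 0.4339i


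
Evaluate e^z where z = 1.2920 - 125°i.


e^1.2920 = 3.6401
cos(-125°) = -0.57358
sin(-125°) = -0.81915
Real = 3.6401*(-0.57358) = -2.0879
Imag = 3.6401*(-0.81915) = -2.9818

-2.0879 - 2.9818i


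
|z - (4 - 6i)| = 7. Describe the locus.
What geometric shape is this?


|z - z0| = r is a circle with center z0 and radius r.
Center = (4, -6), radius = 7

Circle with center (4, -6) and radius 7


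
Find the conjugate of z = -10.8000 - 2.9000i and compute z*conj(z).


z_bar = -10.8000 + 2.9000i
z*z_bar = (-10.8)^2 + (-2.9)^2 = 116.64 + 8.41 = 125.05

z_bar = -10.8000 + 2.9000i, z*z_bar = 125.05


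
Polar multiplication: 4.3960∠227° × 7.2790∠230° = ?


r = 4.3960 * 7.2790 = 31.9985
theta = 227° + 230° = 457° = 97° (mod 360)

31.9985 cis(97°)


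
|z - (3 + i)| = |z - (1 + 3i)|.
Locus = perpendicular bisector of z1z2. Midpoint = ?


Equal distances means the locus is the perpendicular bisector of z1 and z2.
Midpoint = ((3+1)/2, (1+3)/2) = (2.0000, 2.0000)

Perpendicular bisector through (2.0000, 2.0000)


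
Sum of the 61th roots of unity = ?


The sum of all 61th roots of unity is 0.
Geometric series: (1 - w^61)/(1 - w) = (1-1)/(1-w) = 0 since w^61 = 1, w ≠ 1.
Alternatively: coefficient of z^60 in z^61 - 1 is 0.

0


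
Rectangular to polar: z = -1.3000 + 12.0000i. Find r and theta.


r = sqrt(1.69+144) = sqrt(145.69) = 12.0702
theta = atan2(12, -1.3) = 96.1829 degrees

r = 12.0702, theta = 96.1829 degrees


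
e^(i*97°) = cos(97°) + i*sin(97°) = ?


cos(97°) = -0.1219
sin(97°) = 0.9925

e^(i*97°) = -0.1219 + 0.9925i


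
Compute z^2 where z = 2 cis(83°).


r^2 = 2^2 = 4
n*theta = 2*83° = 166° = 166° (mod 360)
a = 4*cos(166°) = -3.8812
b = 4*sin(166°) = 0.9677

4 cis(166°) = -3.8812 + 0.9677i


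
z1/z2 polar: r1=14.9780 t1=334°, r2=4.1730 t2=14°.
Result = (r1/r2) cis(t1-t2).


r = 14.9780 / 4.1730 = 3.5893
theta = 334° - 14° = 320° = 320° (mod 360)

3.5893 cis(320°)


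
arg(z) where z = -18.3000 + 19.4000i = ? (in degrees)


Re = -18.3, Im = 19.4
arg = atan2(19.4, -18.3) = 133.3287 degrees

arg(z) = 133.3287 degrees


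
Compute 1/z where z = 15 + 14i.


|z|^2 = 225+196 = 421
1/z = (15 - 14i)/421

1/z = 0.0356 - 0.0333i


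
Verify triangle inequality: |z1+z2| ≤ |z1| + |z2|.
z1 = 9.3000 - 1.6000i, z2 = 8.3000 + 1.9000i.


|z1| = sqrt(9.3^2 + (-1.6)^2) = sqrt(89.05) = 9.4366
|z2| = sqrt(8.3^2 + 1.9^2) = sqrt(72.5) = 8.5147
z1+z2 = 17.6000 + 0.3000i
|z1+z2| = sqrt(309.85) = 17.6026
|z1|+|z2| = 9.4366 + 8.5147 = 17.9513

|z1+z2| = 17.6026 ≤ |z1|+|z2| = 17.9513 (verified)


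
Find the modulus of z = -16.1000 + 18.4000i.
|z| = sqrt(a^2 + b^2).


|z| = sqrt((-16.1)^2 + 18.4^2) = sqrt(259.21 + 338.56) = sqrt(597.77) = 24.4493

|z| = 24.4493


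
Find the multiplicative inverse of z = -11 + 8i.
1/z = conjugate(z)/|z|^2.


|z|^2 = 121+64 = 185
1/z = (-11 - 8i)/185

1/z = -0.0595 - 0.0432i


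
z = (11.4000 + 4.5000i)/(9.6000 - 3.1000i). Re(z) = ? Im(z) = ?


Multiply by conjugate: (11.4000 + 4.5000i)(9.6000 + 3.1000i) / (9.6^2 + (-3.1)^2)
Numerator real = 11.4*9.6 + 4.5*(-3.1) = 95.49
Numerator imag = 4.5*9.6 - 11.4*(-3.1) = 78.54
Denominator = 101.77
Re(z) = 95.49/101.77 = 0.9383
Im(z) = 78.54/101.77 = 0.7717

Re(z) = 0.9383, Im(z) = 0.7717


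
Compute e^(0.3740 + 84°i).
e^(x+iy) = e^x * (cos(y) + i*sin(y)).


e^0.3740 = 1.45354
cos(84°) = 0.1045
sin(84°) = 0.99452
Real = 1.45354*0.1045 = 0.1519
Imag = 1.45354*0.99452 = 1.4456

0.1519 + 1.4456i


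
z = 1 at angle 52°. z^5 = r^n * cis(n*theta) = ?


r^5 = 1^5 = 1
n*theta = 5*52° = 260° = 260° (mod 360)
a = 1*cos(260°) = -0.1736
b = 1*sin(260°) = -0.9848

1 cis(260°) = -0.1736 - 0.9848i


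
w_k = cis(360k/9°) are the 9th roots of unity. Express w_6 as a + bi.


Angle = 360*6/9 = 240°
a = cos(240°) = -0.5000
b = sin(240°) = -0.8660

-0.5000 - 0.8660i


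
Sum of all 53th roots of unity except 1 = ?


With w = e^(2*pi*i/53), all 53 of the 53th roots of unity w^0 = 1, w, ..., w^(52) sum to 0: 1 + w + ... + w^(52) = (1 - w^53)/(1 - w) = 0 since w^53 = 1, w ≠ 1.
Removing the root 1: w + w^2 + ... + w^(52) = 0 - 1 = -1

Sum = -1


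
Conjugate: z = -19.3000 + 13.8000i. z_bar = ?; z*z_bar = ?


z_bar = -19.3000 - 13.8000i
z*z_bar = (-19.3)^2 + 13.8^2 = 372.49 + 190.44 = 562.93

z_bar = -19.3000 - 13.8000i, z*z_bar = 562.93


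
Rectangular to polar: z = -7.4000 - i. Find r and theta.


r = sqrt(54.76+1) = sqrt(55.76) = 7.4673
theta = atan2(-1, -7.4) = -172.3039 degrees

r = 7.4673, theta = -172.3039 degrees


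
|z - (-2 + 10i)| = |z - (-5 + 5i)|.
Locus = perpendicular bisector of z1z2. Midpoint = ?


Equal distances means the locus is the perpendicular bisector of z1 and z2.
Midpoint = ((-2+(-5))/2, (10+5)/2) = (-3.5000, 7.5000)

Perpendicular bisector through (-3.5000, 7.5000)


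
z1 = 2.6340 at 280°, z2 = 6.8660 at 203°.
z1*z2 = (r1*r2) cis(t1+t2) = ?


r = 2.6340 * 6.8660 = 18.0850
theta = 280° + 203° = 483° = 123° (mod 360)

18.0850 cis(123°)


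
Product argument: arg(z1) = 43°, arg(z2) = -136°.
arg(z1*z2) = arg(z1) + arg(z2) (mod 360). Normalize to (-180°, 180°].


arg(z1*z2) = 43° - 136° = -93°
Normalized to (-180°, 180°]: -93°

-93°


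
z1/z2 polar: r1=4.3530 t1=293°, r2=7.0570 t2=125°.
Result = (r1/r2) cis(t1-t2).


r = 4.3530 / 7.0570 = 0.6168
theta = 293° - 125° = 168° = 168° (mod 360)

0.6168 cis(168°)


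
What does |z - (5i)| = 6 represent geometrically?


|z - z0| = r is a circle with center z0 and radius r.
Center = (0, 5), radius = 6

Circle with center (0, 5) and radius 6


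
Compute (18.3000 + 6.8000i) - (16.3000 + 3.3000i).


Real: 18.3 - 16.3 = 2
Imag: 6.8 - 3.3 = 3.5

2.0000 + 3.5000i


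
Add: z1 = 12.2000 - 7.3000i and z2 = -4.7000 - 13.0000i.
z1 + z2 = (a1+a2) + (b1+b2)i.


Real: 12.2 - 4.7 = 7.5
Imag: -7.3 - 13 = -20.3

7.5000 - 20.3000i


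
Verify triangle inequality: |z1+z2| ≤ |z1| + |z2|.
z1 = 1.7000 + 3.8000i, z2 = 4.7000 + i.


|z1| = sqrt(1.7^2 + 3.8^2) = sqrt(17.33) = 4.1629
|z2| = sqrt(4.7^2 + 1^2) = sqrt(23.09) = 4.8052
z1+z2 = 6.4000 + 4.8000i
|z1+z2| = sqrt(64) = 8.0000
|z1|+|z2| = 4.1629 + 4.8052 = 8.9681

|z1+z2| = 8.0000 ≤ |z1|+|z2| = 8.9681 (verified)


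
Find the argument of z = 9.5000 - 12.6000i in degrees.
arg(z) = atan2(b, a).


Re = 9.5, Im = -12.6
arg = atan2(-12.6, 9.5) = -52.9849 degrees

arg(z) = -52.9849 degrees


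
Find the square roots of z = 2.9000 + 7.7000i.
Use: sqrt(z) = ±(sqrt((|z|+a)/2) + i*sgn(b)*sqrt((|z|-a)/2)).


|z| = sqrt(8.41+59.29) = 8.2280
sqrt((|z|+a)/2) = sqrt((8.2280+2.9)/2) = sqrt(5.5640) = 2.3588
sqrt((|z|-a)/2) = sqrt((8.2280-2.9)/2) = sqrt(2.6640) = 1.6322

±(2.3588 + 1.6322i) i.e. 2.3588 + 1.6322i and -2.3588 - 1.6322i


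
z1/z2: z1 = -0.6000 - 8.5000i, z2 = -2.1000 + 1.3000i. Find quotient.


Conjugate of z2 = -2.1000 - 1.3000i
Numerator: (-0.6000 - 8.5000i)(-2.1000 - 1.3000i) = -9.7900 + 18.6300i
Denominator: (-2.1)^2 + 1.3^2 = 6.1
Result = (-9.7900 + 18.6300i)/6.1

-1.6049 + 3.0541i


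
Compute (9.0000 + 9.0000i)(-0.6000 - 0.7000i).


Real = 9*(-0.6) - 9*(-0.7) = -5.4 - (-6.3) = 0.9
Imag = 9*(-0.7) - (0.6)*9 = -6.3 - (5.4) = -11.7

0.9000 - 11.7000i


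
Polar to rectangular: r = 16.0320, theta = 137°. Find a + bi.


a = 16.0320*cos(137°) = 16.0320*(-0.731354) = -11.7251
b = 16.0320*sin(137°) = 16.0320*0.682 = 10.9338

-11.7251 + 10.9338i


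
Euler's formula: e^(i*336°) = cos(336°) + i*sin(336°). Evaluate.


cos(336°) = 0.9135
sin(336°) = -0.4067

e^(i*336°) = 0.9135 - 0.4067i


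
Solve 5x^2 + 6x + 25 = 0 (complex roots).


disc = 6^2 - 4*5*25 = 36 - 500 = -464
sqrt(|disc|) = sqrt(464) = 21.5407
Real part = -6/(2*5) = -0.6000
Imag part = 21.5407/(2*5) = 2.1541

-0.6000 ± 2.1541i


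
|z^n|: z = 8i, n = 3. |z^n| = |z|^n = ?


|z| = sqrt(0+64) = sqrt(64) = 8
|z^3| = |z|^3 = 8^3 = 512

|z^3| = 512


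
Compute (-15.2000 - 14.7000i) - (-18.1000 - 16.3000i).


Real: -15.2 + 18.1 = 2.9
Imag: -14.7 + 16.3 = 1.6

2.9000 + 1.6000i


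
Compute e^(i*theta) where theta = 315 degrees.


cos(315°) = 0.7071
sin(315°) = -0.7071

e^(i*315°) = 0.7071 - 0.7071i


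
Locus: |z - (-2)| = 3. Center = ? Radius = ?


|z - z0| = r is a circle with center z0 and radius r.
Center = (-2, 0), radius = 3

Circle with center (-2, 0) and radius 3


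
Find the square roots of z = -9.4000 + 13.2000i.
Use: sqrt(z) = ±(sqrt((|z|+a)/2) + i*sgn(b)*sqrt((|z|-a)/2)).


|z| = sqrt(88.36+174.24) = 16.2049
sqrt((|z|+a)/2) = sqrt((16.2049+(-9.4))/2) = sqrt(3.4025) = 1.8446
sqrt((|z|-a)/2) = sqrt((16.2049-(-9.4))/2) = sqrt(12.8025) = 3.5781

±(1.8446 + 3.5781i) i.e. 1.8446 + 3.5781i and -1.8446 - 3.5781i


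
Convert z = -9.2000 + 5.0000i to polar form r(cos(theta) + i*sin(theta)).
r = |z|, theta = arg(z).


r = sqrt(84.64+25) = sqrt(109.64) = 10.4709
theta = atan2(5, -9.2) = 151.4769 degrees

r = 10.4709, theta = 151.4769 degrees


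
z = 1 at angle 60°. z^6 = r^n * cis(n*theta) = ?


r^6 = 1^6 = 1
n*theta = 6*60° = 360° = 0° (mod 360)
a = 1*cos(0°) = 1.0000
b = 1*sin(0°) = 0

1 cis(0°) = 1.0000 + 0i


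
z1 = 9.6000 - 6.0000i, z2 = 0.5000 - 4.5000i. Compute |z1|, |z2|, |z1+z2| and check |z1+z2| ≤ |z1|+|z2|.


|z1| = sqrt(9.6^2 + (-6)^2) = sqrt(128.16) = 11.3208
|z2| = sqrt(0.5^2 + (-4.5)^2) = sqrt(20.5) = 4.5277
z1+z2 = 10.1000 - 10.5000i
|z1+z2| = sqrt(212.26) = 14.5691
|z1|+|z2| = 11.3208 + 4.5277 = 15.8485

|z1+z2| = 14.5691 ≤ |z1|+|z2| = 15.8485 (verified)


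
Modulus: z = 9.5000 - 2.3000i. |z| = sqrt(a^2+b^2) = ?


|z| = sqrt(9.5^2 + (-2.3)^2) = sqrt(90.25 + 5.29) = sqrt(95.54) = 9.7745

|z| = 9.7745


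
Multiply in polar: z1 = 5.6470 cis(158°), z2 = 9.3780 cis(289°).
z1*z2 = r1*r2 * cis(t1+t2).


r = 5.6470 * 9.3780 = 52.9576
theta = 158° + 289° = 447° = 87° (mod 360)

52.9576 cis(87°)


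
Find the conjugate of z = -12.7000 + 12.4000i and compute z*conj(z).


z_bar = -12.7000 - 12.4000i
z*z_bar = (-12.7)^2 + 12.4^2 = 161.29 + 153.76 = 315.05

z_bar = -12.7000 - 12.4000i, z*z_bar = 315.05


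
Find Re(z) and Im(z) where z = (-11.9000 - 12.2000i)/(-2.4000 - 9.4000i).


Multiply by conjugate: (-11.9000 - 12.2000i)(-2.4000 + 9.4000i) / ((-2.4)^2 + (-9.4)^2)
Numerator real = -11.9*(-2.4) - (12.2)*(-9.4) = 143.24
Numerator imag = -12.2*(-2.4) - (-11.9)*(-9.4) = -82.58
Denominator = 94.12
Re(z) = 143.24/94.12 = 1.5219
Im(z) = -82.58/94.12 = -0.8774

Re(z) = 1.5219, Im(z) = -0.8774


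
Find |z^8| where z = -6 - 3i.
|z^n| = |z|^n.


|z| = sqrt(36+9) = sqrt(45) = 6.7082
|z^8| = |z|^8 = (sqrt(45))^8 = 45^4 = 4100625

|z^8| = 4100625


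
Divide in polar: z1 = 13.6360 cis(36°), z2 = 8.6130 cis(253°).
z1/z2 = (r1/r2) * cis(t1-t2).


r = 13.6360 / 8.6130 = 1.5832
theta = 36° - 253° = -217° = 143° (mod 360)

1.5832 cis(143°)


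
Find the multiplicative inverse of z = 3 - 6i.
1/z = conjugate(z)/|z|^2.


|z|^2 = 9+36 = 45
1/z = (3 + 6i)/45

1/z = 0.0667 + 0.1333i


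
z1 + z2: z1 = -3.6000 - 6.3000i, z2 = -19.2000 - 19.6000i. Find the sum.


Real: -3.6 - 19.2 = -22.8
Imag: -6.3 - 19.6 = -25.9

-22.8000 - 25.9000i


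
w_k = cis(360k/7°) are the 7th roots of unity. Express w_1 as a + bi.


Angle = 360*1/7 = 51.4286°
a = cos(51.4286°) = 0.6235
b = sin(51.4286°) = 0.7818

0.6235 + 0.7818i


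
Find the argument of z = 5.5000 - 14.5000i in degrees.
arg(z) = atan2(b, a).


Re = 5.5, Im = -14.5
arg = atan2(-14.5, 5.5) = -69.2277 degrees

arg(z) = -69.2277 degrees


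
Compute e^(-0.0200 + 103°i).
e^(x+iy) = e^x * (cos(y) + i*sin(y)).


e^-0.0200 = 0.9802
cos(103°) = -0.225
sin(103°) = 0.9744
Real = 0.9802*(-0.225) = -0.2205
Imag = 0.9802*0.9744 = 0.9551

-0.2205 + 0.9551i


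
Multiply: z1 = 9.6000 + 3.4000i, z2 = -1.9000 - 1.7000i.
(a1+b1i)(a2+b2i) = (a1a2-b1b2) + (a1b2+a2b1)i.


Real = 9.6*(-1.9) - 3.4*(-1.7) = -18.24 - (-5.78) = -12.46
Imag = 9.6*(-1.7) - (1.9)*3.4 = -16.32 - (6.46) = -22.78

-12.4600 - 22.7800i


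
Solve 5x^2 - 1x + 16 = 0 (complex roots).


disc = (-1)^2 - 4*5*16 = 1 - 320 = -319
sqrt(|disc|) = sqrt(319) = 17.8606
Real part = 1/(2*5) = 0.1000
Imag part = 17.8606/(2*5) = 1.7861

0.1000 ± 1.7861i


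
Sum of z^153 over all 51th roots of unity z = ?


The roots are w_k = w^k with w = e^(2*pi*i/51), and (w^k)^153 = (w^153)^k.
So S = 1 + u + u^2 + ... + u^(50) with u = w^153.
153 = 3*51 + 0, so 153 is a multiple of 51 and u = (w^51)^3 = 1.
Every one of the 51 terms equals 1: S = 51

S = 51


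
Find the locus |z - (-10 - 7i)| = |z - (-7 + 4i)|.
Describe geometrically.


Equal distances means the locus is the perpendicular bisector of z1 and z2.
Midpoint = ((-10+(-7))/2, (-7+4)/2) = (-8.5000, -1.5000)

Perpendicular bisector through (-8.5000, -1.5000)


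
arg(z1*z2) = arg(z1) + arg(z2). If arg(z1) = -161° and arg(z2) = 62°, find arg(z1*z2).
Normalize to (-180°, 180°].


arg(z1*z2) = -161° + 62° = -99°
Normalized to (-180°, 180°]: -99°

-99°


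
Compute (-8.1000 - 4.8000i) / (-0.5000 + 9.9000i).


Conjugate of z2 = -0.5000 - 9.9000i
Numerator: (-8.1000 - 4.8000i)(-0.5000 - 9.9000i) = -43.4700 + 82.5900i
Denominator: (-0.5)^2 + 9.9^2 = 98.26
Result = (-43.4700 + 82.5900i)/98.26

-0.4424 + 0.8405i


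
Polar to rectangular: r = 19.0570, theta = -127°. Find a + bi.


a = 19.0570*cos(-127°) = 19.0570*(-0.601815) = -11.4688
b = 19.0570*sin(-127°) = 19.0570*(-0.798636) = -15.2196

-11.4688 - 15.2196i


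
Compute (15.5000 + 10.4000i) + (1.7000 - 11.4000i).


Real: 15.5 + 1.7 = 17.2
Imag: 10.4 - 11.4 = -1

17.2000 - i


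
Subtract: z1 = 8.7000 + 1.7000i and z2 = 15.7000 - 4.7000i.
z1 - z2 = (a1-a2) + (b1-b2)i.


Real: 8.7 - 15.7 = -7
Imag: 1.7 + 4.7 = 6.4

-7.0000 + 6.4000i


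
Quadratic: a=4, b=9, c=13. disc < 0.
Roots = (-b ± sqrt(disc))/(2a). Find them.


disc = 9^2 - 4*4*13 = 81 - 208 = -127
sqrt(|disc|) = sqrt(127) = 11.2694
Real part = -9/(2*4) = -1.1250
Imag part = 11.2694/(2*4) = 1.4087

-1.1250 ± 1.4087i


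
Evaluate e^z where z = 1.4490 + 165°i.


e^1.4490 = 4.2589
cos(165°) = -0.9659
sin(165°) = 0.25882
Real = 4.2589*(-0.9659) = -4.1137
Imag = 4.2589*0.25882 = 1.1023

-4.1137 + 1.1023i


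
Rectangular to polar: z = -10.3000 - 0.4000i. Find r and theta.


r = sqrt(106.09+0.16) = sqrt(106.25) = 10.3078
theta = atan2(-0.4, -10.3) = -177.7760 degrees

r = 10.3078, theta = -177.7760 degrees


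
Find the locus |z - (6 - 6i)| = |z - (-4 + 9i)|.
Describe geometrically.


Equal distances means the locus is the perpendicular bisector of z1 and z2.
Midpoint = ((6+(-4))/2, (-6+9)/2) = (1.0000, 1.5000)

Perpendicular bisector through (1.0000, 1.5000)


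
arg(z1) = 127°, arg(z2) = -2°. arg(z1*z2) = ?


arg(z1*z2) = 127° - 2° = 125°
Normalized to (-180°, 180°]: 125°

125°


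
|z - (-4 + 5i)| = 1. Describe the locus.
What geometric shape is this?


|z - z0| = r is a circle with center z0 and radius r.
Center = (-4, 5), radius = 1

Circle with center (-4, 5) and radius 1


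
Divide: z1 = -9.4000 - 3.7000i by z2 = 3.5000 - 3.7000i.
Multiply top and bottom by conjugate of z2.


Conjugate of z2 = 3.5000 + 3.7000i
Numerator: (-9.4000 - 3.7000i)(3.5000 + 3.7000i) = -19.2100 - 47.7300i
Denominator: 3.5^2 + (-3.7)^2 = 25.94
Result = (-19.2100 - 47.7300i)/25.94

-0.7406 - 1.8400i


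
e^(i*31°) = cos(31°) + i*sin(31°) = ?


cos(31°) = 0.8572
sin(31°) = 0.5150

e^(i*31°) = 0.8572 + 0.5150i


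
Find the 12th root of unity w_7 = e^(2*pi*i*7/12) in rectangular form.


Angle = 360*7/12 = 210°
a = cos(210°) = -0.8660
b = sin(210°) = -0.5000

-0.8660 - 0.5000i


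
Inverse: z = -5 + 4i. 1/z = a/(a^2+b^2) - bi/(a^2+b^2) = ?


|z|^2 = 25+16 = 41
1/z = (-5 - 4i)/41

1/z = -0.1220 - 0.0976i


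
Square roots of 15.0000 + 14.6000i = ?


|z| = sqrt(225+213.16) = 20.9323
sqrt((|z|+a)/2) = sqrt((20.9323+15)/2) = sqrt(17.9661) = 4.2386
sqrt((|z|-a)/2) = sqrt((20.9323-15)/2) = sqrt(2.9661) = 1.7222

±(4.2386 + 1.7222i) i.e. 4.2386 + 1.7222i and -4.2386 - 1.7222i


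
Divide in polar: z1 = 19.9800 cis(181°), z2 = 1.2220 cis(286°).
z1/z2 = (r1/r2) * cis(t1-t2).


r = 19.9800 / 1.2220 = 16.3502
theta = 181° - 286° = -105° = 255° (mod 360)

16.3502 cis(255°)


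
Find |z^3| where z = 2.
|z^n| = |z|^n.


|z| = sqrt(4+0) = sqrt(4) = 2
|z^3| = |z|^3 = 2^3 = 8

|z^3| = 8


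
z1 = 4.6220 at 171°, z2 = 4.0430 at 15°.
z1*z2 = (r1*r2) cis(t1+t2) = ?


r = 4.6220 * 4.0430 = 18.6867
theta = 171° + 15° = 186° = 186° (mod 360)

18.6867 cis(186°)


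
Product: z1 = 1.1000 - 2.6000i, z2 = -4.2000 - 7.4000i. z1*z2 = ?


Real = 1.1*(-4.2) - (-2.6)*(-7.4) = -4.62 - 19.24 = -23.86
Imag = 1.1*(-7.4) - (4.2)*(-2.6) = -8.14 + 10.92 = 2.78

-23.8600 + 2.7800i


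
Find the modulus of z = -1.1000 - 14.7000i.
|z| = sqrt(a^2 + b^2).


|z| = sqrt((-1.1)^2 + (-14.7)^2) = sqrt(1.21 + 216.09) = sqrt(217.3) = 14.7411

|z| = 14.7411


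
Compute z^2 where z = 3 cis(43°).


r^2 = 3^2 = 9
n*theta = 2*43° = 86° = 86° (mod 360)
a = 9*cos(86°) = 0.6278
b = 9*sin(86°) = 8.9781

9 cis(86°) = 0.6278 + 8.9781i


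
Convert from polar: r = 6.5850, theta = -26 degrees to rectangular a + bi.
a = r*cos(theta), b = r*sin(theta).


a = 6.5850*cos(-26°) = 6.5850*0.8988 = 5.9186
b = 6.5850*sin(-26°) = 6.5850*(-0.43837) = -2.8867

5.9186 - 2.8867i


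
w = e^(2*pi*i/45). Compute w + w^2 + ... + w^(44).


With w = e^(2*pi*i/45), all 45 of the 45th roots of unity w^0 = 1, w, ..., w^(44) sum to 0: 1 + w + ... + w^(44) = (1 - w^45)/(1 - w) = 0 since w^45 = 1, w ≠ 1.
Removing the root 1: w + w^2 + ... + w^(44) = 0 - 1 = -1

Sum = -1


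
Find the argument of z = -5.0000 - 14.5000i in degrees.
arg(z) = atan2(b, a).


Re = -5, Im = -14.5
arg = atan2(-14.5, -5) = -109.0256 degrees

arg(z) = -109.0256 degrees


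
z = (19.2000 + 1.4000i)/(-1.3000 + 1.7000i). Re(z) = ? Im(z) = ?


Multiply by conjugate: (19.2000 + 1.4000i)(-1.3000 - 1.7000i) / ((-1.3)^2 + 1.7^2)
Numerator real = 19.2*(-1.3) + 1.4*1.7 = -22.58
Numerator imag = 1.4*(-1.3) - 19.2*1.7 = -34.46
Denominator = 4.58
Re(z) = -22.58/4.58 = -4.9301
Im(z) = -34.46/4.58 = -7.5240

Re(z) = -4.9301, Im(z) = -7.5240


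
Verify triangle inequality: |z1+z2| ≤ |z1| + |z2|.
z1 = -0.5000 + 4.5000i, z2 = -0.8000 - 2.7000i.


|z1| = sqrt((-0.5)^2 + 4.5^2) = sqrt(20.5) = 4.5277
|z2| = sqrt((-0.8)^2 + (-2.7)^2) = sqrt(7.93) = 2.8160
z1+z2 = -1.3000 + 1.8000i
|z1+z2| = sqrt(4.93) = 2.2204
|z1|+|z2| = 4.5277 + 2.8160 = 7.3437

|z1+z2| = 2.2204 ≤ |z1|+|z2| = 7.3437 (verified)


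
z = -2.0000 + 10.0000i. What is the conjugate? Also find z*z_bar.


z_bar = -2.0000 - 10.0000i
z*z_bar = (-2)^2 + 10^2 = 4 + 100 = 104

z_bar = -2.0000 - 10.0000i, z*z_bar = 104


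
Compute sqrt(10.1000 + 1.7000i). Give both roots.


|z| = sqrt(102.01+2.89) = 10.2421
sqrt((|z|+a)/2) = sqrt((10.2421+10.1)/2) = sqrt(10.1710) = 3.1892
sqrt((|z|-a)/2) = sqrt((10.2421-10.1)/2) = sqrt(0.0710) = 0.2665

±(3.1892 + 0.2665i) i.e. 3.1892 + 0.2665i and -3.1892 - 0.2665i


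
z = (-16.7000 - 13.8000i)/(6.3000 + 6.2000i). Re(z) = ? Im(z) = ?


Multiply by conjugate: (-16.7000 - 13.8000i)(6.3000 - 6.2000i) / (6.3^2 + 6.2^2)
Numerator real = -16.7*6.3 - (13.8)*6.2 = -190.77
Numerator imag = -13.8*6.3 - (-16.7)*6.2 = 16.6
Denominator = 78.13
Re(z) = -190.77/78.13 = -2.4417
Im(z) = 16.6/78.13 = 0.2125

Re(z) = -2.4417, Im(z) = 0.2125


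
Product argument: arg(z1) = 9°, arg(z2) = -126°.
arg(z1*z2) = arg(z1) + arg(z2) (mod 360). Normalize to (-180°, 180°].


arg(z1*z2) = 9° - 126° = -117°
Normalized to (-180°, 180°]: -117°

-117°


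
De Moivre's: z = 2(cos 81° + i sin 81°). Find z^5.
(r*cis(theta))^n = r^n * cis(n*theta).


r^5 = 2^5 = 32
n*theta = 5*81° = 405° = 45° (mod 360)
a = 32*cos(45°) = 22.6274
b = 32*sin(45°) = 22.6274

32 cis(45°) = 22.6274 + 22.6274i


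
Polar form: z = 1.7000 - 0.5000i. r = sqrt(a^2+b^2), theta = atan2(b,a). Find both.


r = sqrt(2.89+0.25) = sqrt(3.14) = 1.7720
theta = atan2(-0.5, 1.7) = -16.3895 degrees

r = 1.7720, theta = -16.3895 degrees


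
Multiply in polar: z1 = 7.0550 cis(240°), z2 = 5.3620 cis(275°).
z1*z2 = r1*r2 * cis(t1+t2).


r = 7.0550 * 5.3620 = 37.8289
theta = 240° + 275° = 515° = 155° (mod 360)

37.8289 cis(155°)


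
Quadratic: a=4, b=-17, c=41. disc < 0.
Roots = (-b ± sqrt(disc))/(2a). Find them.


disc = (-17)^2 - 4*4*41 = 289 - 656 = -367
sqrt(|disc|) = sqrt(367) = 19.1572
Real part = 17/(2*4) = 2.1250
Imag part = 19.1572/(2*4) = 2.3947

2.1250 ± 2.3947i


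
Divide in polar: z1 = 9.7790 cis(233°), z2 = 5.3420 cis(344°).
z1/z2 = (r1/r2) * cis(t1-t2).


r = 9.7790 / 5.3420 = 1.8306
theta = 233° - 344° = -111° = 249° (mod 360)

1.8306 cis(249°)


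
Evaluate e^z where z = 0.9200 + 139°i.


e^0.9200 = 2.5093
cos(139°) = -0.7547
sin(139°) = 0.656059
Real = 2.5093*(-0.7547) = -1.8938
Imag = 2.5093*0.656059 = 1.6462

-1.8938 + 1.6462i


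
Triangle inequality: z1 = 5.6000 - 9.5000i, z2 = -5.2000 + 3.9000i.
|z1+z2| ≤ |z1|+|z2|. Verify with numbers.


|z1| = sqrt(5.6^2 + (-9.5)^2) = sqrt(121.61) = 11.0277
|z2| = sqrt((-5.2)^2 + 3.9^2) = sqrt(42.25) = 6.5000
z1+z2 = 0.4000 - 5.6000i
|z1+z2| = sqrt(31.52) = 5.6143
|z1|+|z2| = 11.0277 + 6.5000 = 17.5277

|z1+z2| = 5.6143 ≤ |z1|+|z2| = 17.5277 (verified)


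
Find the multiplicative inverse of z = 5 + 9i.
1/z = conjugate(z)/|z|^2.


|z|^2 = 25+81 = 106
1/z = (5 - 9i)/106

1/z = 0.0472 - 0.0849i


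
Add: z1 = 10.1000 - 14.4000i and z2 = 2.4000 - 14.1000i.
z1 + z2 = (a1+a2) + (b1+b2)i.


Real: 10.1 + 2.4 = 12.5
Imag: -14.4 - 14.1 = -28.5

12.5000 - 28.5000i


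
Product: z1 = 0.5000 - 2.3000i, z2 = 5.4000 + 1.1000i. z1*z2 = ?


Real = 0.5*5.4 - (-2.3)*1.1 = 2.7 - (-2.53) = 5.23
Imag = 0.5*1.1 + 5.4*(-2.3) = 0.55 - (12.42) = -11.87

5.2300 - 11.8700i


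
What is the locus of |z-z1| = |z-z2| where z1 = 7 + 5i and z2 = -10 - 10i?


Equal distances means the locus is the perpendicular bisector of z1 and z2.
Midpoint = ((7+(-10))/2, (5+(-10))/2) = (-1.5000, -2.5000)

Perpendicular bisector through (-1.5000, -2.5000)


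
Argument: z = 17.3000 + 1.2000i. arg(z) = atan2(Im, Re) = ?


Re = 17.3, Im = 1.2
arg = atan2(1.2, 17.3) = 3.9679 degrees

arg(z) = 3.9679 degrees


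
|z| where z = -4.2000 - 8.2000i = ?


|z| = sqrt((-4.2)^2 + (-8.2)^2) = sqrt(17.64 + 67.24) = sqrt(84.88) = 9.2130

|z| = 9.2130


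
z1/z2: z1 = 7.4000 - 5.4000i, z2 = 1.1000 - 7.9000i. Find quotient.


Conjugate of z2 = 1.1000 + 7.9000i
Numerator: (7.4000 - 5.4000i)(1.1000 + 7.9000i) = 50.8000 + 52.5200i
Denominator: 1.1^2 + (-7.9)^2 = 63.62
Result = (50.8000 + 52.5200i)/63.62

0.7985 + 0.8255i


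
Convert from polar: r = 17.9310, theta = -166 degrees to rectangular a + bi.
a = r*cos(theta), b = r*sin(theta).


a = 17.9310*cos(-166°) = 17.9310*(-0.9703) = -17.3984
b = 17.9310*sin(-166°) = 17.9310*(-0.24192) = -4.3379

-17.3984 - 4.3379i


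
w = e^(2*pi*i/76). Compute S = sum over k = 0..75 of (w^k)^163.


The roots are w_k = w^k with w = e^(2*pi*i/76), and (w^k)^163 = (w^163)^k.
So S = 1 + u + u^2 + ... + u^(75) with u = w^163.
163 = 2*76 + 11, so 163 is not a multiple of 76: u = (w^76)^2 * w^11 = w^11 ≠ 1 (w is a primitive 76th root), while u^76 = (w^76)^163 = 1.
Geometric series: S = (1 - u^76)/(1 - u) = (1 - 1)/(1 - u) = 0

S = 0


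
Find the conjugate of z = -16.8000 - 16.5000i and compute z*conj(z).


z_bar = -16.8000 + 16.5000i
z*z_bar = (-16.8)^2 + (-16.5)^2 = 282.24 + 272.25 = 554.49

z_bar = -16.8000 + 16.5000i, z*z_bar = 554.49


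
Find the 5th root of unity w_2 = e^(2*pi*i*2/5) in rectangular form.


Angle = 360*2/5 = 144°
a = cos(144°) = -0.8090
b = sin(144°) = 0.5878

-0.8090 + 0.5878i


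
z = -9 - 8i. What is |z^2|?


|z| = sqrt(81+64) = sqrt(145) = 12.0416
|z^2| = |z|^2 = (sqrt(145))^2 = 145

|z^2| = 145


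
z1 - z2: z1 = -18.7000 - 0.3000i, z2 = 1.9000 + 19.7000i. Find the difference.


Real: -18.7 - 1.9 = -20.6
Imag: -0.3 - 19.7 = -20

-20.6000 - 20.0000i


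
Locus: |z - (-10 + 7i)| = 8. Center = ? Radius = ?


|z - z0| = r is a circle with center z0 and radius r.
Center = (-10, 7), radius = 8

Circle with center (-10, 7) and radius 8


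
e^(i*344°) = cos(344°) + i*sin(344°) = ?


cos(344°) = 0.9613
sin(344°) = -0.2756

e^(i*344°) = 0.9613 - 0.2756i


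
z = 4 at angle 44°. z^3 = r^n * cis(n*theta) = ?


r^3 = 4^3 = 64
n*theta = 3*44° = 132° = 132° (mod 360)
a = 64*cos(132°) = -42.8244
b = 64*sin(132°) = 47.5613

64 cis(132°) = -42.8244 + 47.5613i


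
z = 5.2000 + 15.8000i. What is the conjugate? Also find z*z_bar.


z_bar = 5.2000 - 15.8000i
z*z_bar = 5.2^2 + 15.8^2 = 27.04 + 249.64 = 276.68

z_bar = 5.2000 - 15.8000i, z*z_bar = 276.68


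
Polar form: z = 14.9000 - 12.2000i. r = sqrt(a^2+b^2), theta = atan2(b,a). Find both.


r = sqrt(222.01+148.84) = sqrt(370.85) = 19.2575
theta = atan2(-12.2, 14.9) = -39.3103 degrees

r = 19.2575, theta = -39.3103 degrees


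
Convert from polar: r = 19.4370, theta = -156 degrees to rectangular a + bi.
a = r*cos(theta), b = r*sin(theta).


a = 19.4370*cos(-156°) = 19.4370*(-0.913545) = -17.7566
b = 19.4370*sin(-156°) = 19.4370*(-0.406737) = -7.9057

-17.7566 - 7.9057i


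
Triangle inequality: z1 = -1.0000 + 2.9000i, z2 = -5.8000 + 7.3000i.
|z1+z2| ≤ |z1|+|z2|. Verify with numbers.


|z1| = sqrt((-1)^2 + 2.9^2) = sqrt(9.41) = 3.0676
|z2| = sqrt((-5.8)^2 + 7.3^2) = sqrt(86.93) = 9.3236
z1+z2 = -6.8000 + 10.2000i
|z1+z2| = sqrt(150.28) = 12.2589
|z1|+|z2| = 3.0676 + 9.3236 = 12.3912

|z1+z2| = 12.2589 ≤ |z1|+|z2| = 12.3912 (verified)


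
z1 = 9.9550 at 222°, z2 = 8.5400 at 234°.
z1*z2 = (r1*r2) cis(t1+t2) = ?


r = 9.9550 * 8.5400 = 85.0157
theta = 222° + 234° = 456° = 96° (mod 360)

85.0157 cis(96°)


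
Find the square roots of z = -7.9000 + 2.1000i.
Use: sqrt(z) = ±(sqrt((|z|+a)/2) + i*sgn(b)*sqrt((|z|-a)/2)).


|z| = sqrt(62.41+4.41) = 8.1744
sqrt((|z|+a)/2) = sqrt((8.1744+(-7.9))/2) = sqrt(0.1372) = 0.3704
sqrt((|z|-a)/2) = sqrt((8.1744-(-7.9))/2) = sqrt(8.0372) = 2.8350

±(0.3704 + 2.8350i) i.e. 0.3704 + 2.8350i and -0.3704 - 2.8350i


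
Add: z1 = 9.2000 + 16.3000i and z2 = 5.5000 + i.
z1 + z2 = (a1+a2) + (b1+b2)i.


Real: 9.2 + 5.5 = 14.7
Imag: 16.3 + 1 = 17.3

14.7000 + 17.3000i


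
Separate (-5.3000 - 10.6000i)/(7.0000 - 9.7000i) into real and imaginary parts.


Multiply by conjugate: (-5.3000 - 10.6000i)(7.0000 + 9.7000i) / (7^2 + (-9.7)^2)
Numerator real = -5.3*7 - (10.6)*(-9.7) = 65.72
Numerator imag = -10.6*7 - (-5.3)*(-9.7) = -125.61
Denominator = 143.09
Re(z) = 65.72/143.09 = 0.4593
Im(z) = -125.61/143.09 = -0.8778

Re(z) = 0.4593, Im(z) = -0.8778


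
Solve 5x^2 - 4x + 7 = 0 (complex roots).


disc = (-4)^2 - 4*5*7 = 16 - 140 = -124
sqrt(|disc|) = sqrt(124) = 11.1355
Real part = 4/(2*5) = 0.4000
Imag part = 11.1355/(2*5) = 1.1136

0.4000 ± 1.1136i


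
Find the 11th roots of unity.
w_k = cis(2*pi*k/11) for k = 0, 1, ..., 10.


The 11th roots of unity are cis(360k/11°) for k=0..10
Angle step = 360/11 = 32.7273°
Primitive root: cis(32.7273°)
Primitive root = 0.8413 + 0.5406i

11 roots at angles: 0°, 32.7273°, 65.4545°, 98.1818°, 130.9091°, 163.6364°, 196.3636°, 229.0909°, 261.8182°, 294.5455°, 327.2727°


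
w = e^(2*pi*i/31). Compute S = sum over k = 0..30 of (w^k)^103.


The roots are w_k = w^k with w = e^(2*pi*i/31), and (w^k)^103 = (w^103)^k.
So S = 1 + u + u^2 + ... + u^(30) with u = w^103.
103 = 3*31 + 10, so 103 is not a multiple of 31: u = (w^31)^3 * w^10 = w^10 ≠ 1 (w is a primitive 31th root), while u^31 = (w^31)^103 = 1.
Geometric series: S = (1 - u^31)/(1 - u) = (1 - 1)/(1 - u) = 0

S = 0


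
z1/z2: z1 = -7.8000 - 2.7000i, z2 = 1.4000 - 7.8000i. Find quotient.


Conjugate of z2 = 1.4000 + 7.8000i
Numerator: (-7.8000 - 2.7000i)(1.4000 + 7.8000i) = 10.1400 - 64.6200i
Denominator: 1.4^2 + (-7.8)^2 = 62.8
Result = (10.1400 - 64.6200i)/62.8

0.1615 - 1.0290i


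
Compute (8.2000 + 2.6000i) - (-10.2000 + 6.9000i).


Real: 8.2 + 10.2 = 18.4
Imag: 2.6 - 6.9 = -4.3

18.4000 - 4.3000i


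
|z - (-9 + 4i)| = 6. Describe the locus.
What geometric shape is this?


|z - z0| = r is a circle with center z0 and radius r.
Center = (-9, 4), radius = 6

Circle with center (-9, 4) and radius 6


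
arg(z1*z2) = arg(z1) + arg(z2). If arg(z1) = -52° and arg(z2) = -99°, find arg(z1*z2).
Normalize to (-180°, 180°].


arg(z1*z2) = -52° - 99° = -151°
Normalized to (-180°, 180°]: -151°

-151°


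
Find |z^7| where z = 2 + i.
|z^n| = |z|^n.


|z| = sqrt(4+1) = sqrt(5) = 2.2361
|z^7| = |z|^7 = (sqrt(5))^7 = 5^3 * sqrt(5) = 125*sqrt(5)

|z^7| = 125*sqrt(5) ≈ 279.5085


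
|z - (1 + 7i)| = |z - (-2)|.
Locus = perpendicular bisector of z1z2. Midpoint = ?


Equal distances means the locus is the perpendicular bisector of z1 and z2.
Midpoint = ((1+(-2))/2, (7+0)/2) = (-0.5000, 3.5000)

Perpendicular bisector through (-0.5000, 3.5000)


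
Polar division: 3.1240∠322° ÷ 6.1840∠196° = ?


r = 3.1240 / 6.1840 = 0.5052
theta = 322° - 196° = 126° = 126° (mod 360)

0.5052 cis(126°)


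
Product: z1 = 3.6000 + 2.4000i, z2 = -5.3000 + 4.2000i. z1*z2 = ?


Real = 3.6*(-5.3) - 2.4*4.2 = -19.08 - 10.08 = -29.16
Imag = 3.6*4.2 - (5.3)*2.4 = 15.12 - (12.72) = 2.4

-29.1600 + 2.4000i


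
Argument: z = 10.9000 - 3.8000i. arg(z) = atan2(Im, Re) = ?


Re = 10.9, Im = -3.8
arg = atan2(-3.8, 10.9) = -19.2198 degrees

arg(z) = -19.2198 degrees


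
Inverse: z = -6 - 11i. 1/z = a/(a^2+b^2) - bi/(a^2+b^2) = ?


|z|^2 = 36+121 = 157
1/z = (-6 + 11i)/157

1/z = -0.0382 + 0.0701i


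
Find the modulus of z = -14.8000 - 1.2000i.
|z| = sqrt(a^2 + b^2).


|z| = sqrt((-14.8)^2 + (-1.2)^2) = sqrt(219.04 + 1.44) = sqrt(220.48) = 14.8486

|z| = 14.8486


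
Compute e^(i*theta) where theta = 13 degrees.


cos(13°) = 0.9744
sin(13°) = 0.2250

e^(i*13°) = 0.9744 + 0.2250i


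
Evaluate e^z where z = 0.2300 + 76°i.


e^0.2300 = 1.2586
cos(76°) = 0.2419
sin(76°) = 0.9703
Real = 1.2586*0.2419 = 0.3045
Imag = 1.2586*0.9703 = 1.2212

0.3045 + 1.2212i


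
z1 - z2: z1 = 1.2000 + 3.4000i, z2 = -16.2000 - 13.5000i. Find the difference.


Real: 1.2 + 16.2 = 17.4
Imag: 3.4 + 13.5 = 16.9

17.4000 + 16.9000i


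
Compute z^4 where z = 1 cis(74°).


r^4 = 1^4 = 1
n*theta = 4*74° = 296° = 296° (mod 360)
a = 1*cos(296°) = 0.4384
b = 1*sin(296°) = -0.8988

1 cis(296°) = 0.4384 - 0.8988i


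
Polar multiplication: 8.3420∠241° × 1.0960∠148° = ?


r = 8.3420 * 1.0960 = 9.1428
theta = 241° + 148° = 389° = 29° (mod 360)

9.1428 cis(29°)


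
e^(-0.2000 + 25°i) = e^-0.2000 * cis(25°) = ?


e^-0.2000 = 0.8187
cos(25°) = 0.9063
sin(25°) = 0.4226
Real = 0.8187*0.9063 = 0.7420
Imag = 0.8187*0.4226 = 0.3460

0.7420 + 0.3460i


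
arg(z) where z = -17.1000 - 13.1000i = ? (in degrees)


Re = -17.1, Im = -13.1
arg = atan2(-13.1, -17.1) = -142.5449 degrees

arg(z) = -142.5449 degrees


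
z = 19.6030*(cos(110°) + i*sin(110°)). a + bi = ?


a = 19.6030*cos(110°) = 19.6030*(-0.34202) = -6.7046
b = 19.6030*sin(110°) = 19.6030*0.939693 = 18.4208

-6.7046 + 18.4208i


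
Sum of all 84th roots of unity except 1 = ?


With w = e^(2*pi*i/84), all 84 of the 84th roots of unity w^0 = 1, w, ..., w^(83) sum to 0: 1 + w + ... + w^(83) = (1 - w^84)/(1 - w) = 0 since w^84 = 1, w ≠ 1.
Removing the root 1: w + w^2 + ... + w^(83) = 0 - 1 = -1

Sum = -1


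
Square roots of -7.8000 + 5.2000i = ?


|z| = sqrt(60.84+27.04) = 9.3744
sqrt((|z|+a)/2) = sqrt((9.3744+(-7.8))/2) = sqrt(0.7872) = 0.8873
sqrt((|z|-a)/2) = sqrt((9.3744-(-7.8))/2) = sqrt(8.5872) = 2.9304

±(0.8873 + 2.9304i) i.e. 0.8873 + 2.9304i and -0.8873 - 2.9304i


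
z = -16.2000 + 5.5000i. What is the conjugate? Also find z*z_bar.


z_bar = -16.2000 - 5.5000i
z*z_bar = (-16.2)^2 + 5.5^2 = 262.44 + 30.25 = 292.69

z_bar = -16.2000 - 5.5000i, z*z_bar = 292.69


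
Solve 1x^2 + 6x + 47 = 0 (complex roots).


disc = 6^2 - 4*1*47 = 36 - 188 = -152
sqrt(|disc|) = sqrt(152) = 12.3288
Real part = -6/(2*1) = -3.0000
Imag part = 12.3288/(2*1) = 6.1644

-3.0000 ± 6.1644i


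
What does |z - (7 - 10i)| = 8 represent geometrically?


|z - z0| = r is a circle with center z0 and radius r.
Center = (7, -10), radius = 8

Circle with center (7, -10) and radius 8


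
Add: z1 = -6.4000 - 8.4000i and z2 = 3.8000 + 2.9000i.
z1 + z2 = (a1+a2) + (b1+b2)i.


Real: -6.4 + 3.8 = -2.6
Imag: -8.4 + 2.9 = -5.5

-2.6000 - 5.5000i


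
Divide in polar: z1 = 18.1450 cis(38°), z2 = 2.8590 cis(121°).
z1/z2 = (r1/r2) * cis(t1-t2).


r = 18.1450 / 2.8590 = 6.3466
theta = 38° - 121° = -83° = 277° (mod 360)

6.3466 cis(277°)


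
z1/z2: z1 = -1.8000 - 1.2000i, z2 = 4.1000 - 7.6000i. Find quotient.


Conjugate of z2 = 4.1000 + 7.6000i
Numerator: (-1.8000 - 1.2000i)(4.1000 + 7.6000i) = 1.7400 - 18.6000i
Denominator: 4.1^2 + (-7.6)^2 = 74.57
Result = (1.7400 - 18.6000i)/74.57

0.0233 - 0.2494i


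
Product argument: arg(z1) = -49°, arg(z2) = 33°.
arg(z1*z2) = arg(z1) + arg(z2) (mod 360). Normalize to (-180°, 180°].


arg(z1*z2) = -49° + 33° = -16°
Normalized to (-180°, 180°]: -16°

-16°


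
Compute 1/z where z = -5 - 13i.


|z|^2 = 25+169 = 194
1/z = (-5 + 13i)/194

1/z = -0.0258 + 0.0670i


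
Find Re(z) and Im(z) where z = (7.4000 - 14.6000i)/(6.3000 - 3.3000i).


Multiply by conjugate: (7.4000 - 14.6000i)(6.3000 + 3.3000i) / (6.3^2 + (-3.3)^2)
Numerator real = 7.4*6.3 - (14.6)*(-3.3) = 94.8
Numerator imag = -14.6*6.3 - 7.4*(-3.3) = -67.56
Denominator = 50.58
Re(z) = 94.8/50.58 = 1.8743
Im(z) = -67.56/50.58 = -1.3357

Re(z) = 1.8743, Im(z) = -1.3357


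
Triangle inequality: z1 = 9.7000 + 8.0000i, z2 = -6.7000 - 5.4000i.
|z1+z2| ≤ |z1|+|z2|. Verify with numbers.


|z1| = sqrt(9.7^2 + 8^2) = sqrt(158.09) = 12.5734
|z2| = sqrt((-6.7)^2 + (-5.4)^2) = sqrt(74.05) = 8.6052
z1+z2 = 3.0000 + 2.6000i
|z1+z2| = sqrt(15.76) = 3.9699
|z1|+|z2| = 12.5734 + 8.6052 = 21.1786

|z1+z2| = 3.9699 ≤ |z1|+|z2| = 21.1786 (verified)


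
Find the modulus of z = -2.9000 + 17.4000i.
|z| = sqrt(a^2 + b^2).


|z| = sqrt((-2.9)^2 + 17.4^2) = sqrt(8.41 + 302.76) = sqrt(311.17) = 17.6400

|z| = 17.6400


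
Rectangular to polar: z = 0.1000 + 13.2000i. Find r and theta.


r = sqrt(0.01+174.24) = sqrt(174.25) = 13.2004
theta = atan2(13.2, 0.1) = 89.5659 degrees

r = 13.2004, theta = 89.5659 degrees


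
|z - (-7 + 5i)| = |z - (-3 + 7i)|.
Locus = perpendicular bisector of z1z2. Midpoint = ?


Equal distances means the locus is the perpendicular bisector of z1 and z2.
Midpoint = ((-7+(-3))/2, (5+7)/2) = (-5.0000, 6.0000)

Perpendicular bisector through (-5.0000, 6.0000)


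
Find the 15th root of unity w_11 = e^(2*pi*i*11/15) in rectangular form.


Angle = 360*11/15 = 264°
a = cos(264°) = -0.1045
b = sin(264°) = -0.9945

-0.1045 - 0.9945i


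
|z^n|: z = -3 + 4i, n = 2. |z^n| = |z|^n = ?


|z| = sqrt(9+16) = sqrt(25) = 5
|z^2| = |z|^2 = 5^2 = 25

|z^2| = 25


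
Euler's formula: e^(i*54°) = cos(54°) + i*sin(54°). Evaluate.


cos(54°) = 0.5878
sin(54°) = 0.8090

e^(i*54°) = 0.5878 + 0.8090i


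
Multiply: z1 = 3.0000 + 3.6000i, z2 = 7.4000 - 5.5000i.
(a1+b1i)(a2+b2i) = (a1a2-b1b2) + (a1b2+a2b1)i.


Real = 3*7.4 - 3.6*(-5.5) = 22.2 - (-19.8) = 42
Imag = 3*(-5.5) + 7.4*3.6 = -16.5 + 26.64 = 10.14

42.0000 + 10.1400i


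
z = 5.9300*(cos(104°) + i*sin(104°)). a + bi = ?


a = 5.9300*cos(104°) = 5.9300*(-0.24192) = -1.4346
b = 5.9300*sin(104°) = 5.9300*0.9703 = 5.7539

-1.4346 + 5.7539i


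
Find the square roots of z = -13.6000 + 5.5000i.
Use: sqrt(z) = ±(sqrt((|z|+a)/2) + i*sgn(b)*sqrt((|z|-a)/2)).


|z| = sqrt(184.96+30.25) = 14.6700
sqrt((|z|+a)/2) = sqrt((14.6700+(-13.6))/2) = sqrt(0.5350) = 0.7314
sqrt((|z|-a)/2) = sqrt((14.6700-(-13.6))/2) = sqrt(14.1350) = 3.7597

±(0.7314 + 3.7597i) i.e. 0.7314 + 3.7597i and -0.7314 - 3.7597i


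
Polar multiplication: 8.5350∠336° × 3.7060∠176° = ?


r = 8.5350 * 3.7060 = 31.6307
theta = 336° + 176° = 512° = 152° (mod 360)

31.6307 cis(152°)


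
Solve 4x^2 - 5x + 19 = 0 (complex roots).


disc = (-5)^2 - 4*4*19 = 25 - 304 = -279
sqrt(|disc|) = sqrt(279) = 16.7033
Real part = 5/(2*4) = 0.6250
Imag part = 16.7033/(2*4) = 2.0879

0.6250 ± 2.0879i


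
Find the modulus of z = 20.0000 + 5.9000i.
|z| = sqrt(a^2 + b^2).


|z| = sqrt(20^2 + 5.9^2) = sqrt(400 + 34.81) = sqrt(434.81) = 20.8521

|z| = 20.8521


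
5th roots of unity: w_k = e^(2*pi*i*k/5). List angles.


The 5th roots of unity are cis(360k/5°) for k=0..4
Angle step = 360/5 = 72°
Primitive root: cis(72°)
Primitive root = 0.3090 + 0.9511i

5 roots at angles: 0°, 72°, 144°, 216°, 288°


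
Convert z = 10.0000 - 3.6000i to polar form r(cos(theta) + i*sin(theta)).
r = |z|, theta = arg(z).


r = sqrt(100+12.96) = sqrt(112.96) = 10.6283
theta = atan2(-3.6, 10) = -19.7989 degrees

r = 10.6283, theta = -19.7989 degrees
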